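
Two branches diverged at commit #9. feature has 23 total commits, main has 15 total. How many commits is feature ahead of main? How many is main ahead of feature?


Common ancestor: commit #9
feature commits after divergence: 23 - 9 = 14
main commits after divergence: 15 - 9 = 6
feature is 14 commits ahead of main
main is 6 commits ahead of feature

feature ahead: 14, main ahead: 6


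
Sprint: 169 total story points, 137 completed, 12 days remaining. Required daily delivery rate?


Formula: Required rate = Remaining points / Days left
Remaining = 169 - 137 = 32 points
Required rate = 32 / 12 = 2.67 points/day

2.67 points/day


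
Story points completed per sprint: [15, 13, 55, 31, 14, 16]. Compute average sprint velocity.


Formula: Avg velocity = Total points / Number of sprints
Points: [15, 13, 55, 31, 14, 16]
Sum = 15 + 13 + 55 + 31 + 14 + 16 = 144
Avg velocity = 144 / 6 = 24.0 points/sprint

24.0 points/sprint


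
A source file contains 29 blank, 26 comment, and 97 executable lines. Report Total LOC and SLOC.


Total LOC = blank + comment + code
Total LOC = 29 + 26 + 97 = 152
SLOC (source only) = code = 97

Total LOC: 152, SLOC: 97


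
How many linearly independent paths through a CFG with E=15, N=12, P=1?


Formula: V(G) = E - N + 2P
V(G) = 15 - 12 + 2*1
V(G) = 3 + 2
V(G) = 5

5


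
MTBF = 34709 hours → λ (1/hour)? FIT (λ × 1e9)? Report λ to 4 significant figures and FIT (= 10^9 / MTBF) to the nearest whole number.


Formula: λ = 1 / MTBF; FIT = λ × 1e9 = 1e9 / MTBF
λ = 1 / 34709 ≈ 2.881e-05 failures/hour
FIT = 1e9 / 34709 ≈ 28811 failures per 1e9 hours (nearest whole number)

λ = 2.881e-05 /h, FIT = 28811


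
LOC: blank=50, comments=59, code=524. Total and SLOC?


Total LOC = blank + comment + code
Total LOC = 50 + 59 + 524 = 633
SLOC (source only) = code = 524

Total LOC: 633, SLOC: 524


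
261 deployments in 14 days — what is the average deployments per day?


Formula: deployments per day = releases / days
= 261 / 14
= 18.643 deploys/day
(equivalently, 130.5 deploys/week)

18.643 deploys/day


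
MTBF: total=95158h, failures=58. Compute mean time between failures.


Formula: MTBF = Total operating time / Number of failures
MTBF = 95158 / 58
MTBF = 1640.66 hours

1640.66 hours


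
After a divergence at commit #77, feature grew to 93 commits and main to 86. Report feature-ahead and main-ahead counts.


Common ancestor: commit #77
feature commits after divergence: 93 - 77 = 16
main commits after divergence: 86 - 77 = 9
feature is 16 commits ahead of main
main is 9 commits ahead of feature

feature ahead: 16, main ahead: 9


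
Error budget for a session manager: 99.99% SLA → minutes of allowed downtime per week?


Formula: allowed downtime = period * (100 - SLA) / 100
Period (week) = 10080 minutes
Unavailability fraction = (100 - 99.99) / 100
Allowed downtime = 10080 * (100 - 99.99) / 100
Allowed downtime = 1.008 minutes

1.008 minutes


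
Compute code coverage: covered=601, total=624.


Coverage = covered / total * 100
Coverage = 601 / 624 * 100
Coverage = 96.31%

96.31%


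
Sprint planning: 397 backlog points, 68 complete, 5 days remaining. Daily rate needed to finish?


Formula: Required rate = Remaining points / Days left
Remaining = 397 - 68 = 329 points
Required rate = 329 / 5 = 65.8 points/day

65.8 points/day


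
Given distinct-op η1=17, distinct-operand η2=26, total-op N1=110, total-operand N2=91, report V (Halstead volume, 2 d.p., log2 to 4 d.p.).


Formula: V = N * log2(η), where N = N1 + N2 and η = η1 + η2
η = 17 + 26 = 43
N = 110 + 91 = 201
log2(43) ≈ 5.4263
V = 201 * 5.4263 = 1090.69

1090.69


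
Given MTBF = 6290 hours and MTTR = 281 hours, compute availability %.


Availability = MTBF / (MTBF + MTTR)
Availability = 6290 / (6290 + 281)
Availability = 6290 / 6571
Availability = 95.7236%

95.7236%


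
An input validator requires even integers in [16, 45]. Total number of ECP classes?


Constraint: even integers in [16, 45]
Class 1: x < 16 — out-of-range invalid
Class 2: x in [16,45] but odd — wrong type invalid
Class 3: x in [16,45] and even — valid
Class 4: x > 45 — out-of-range invalid
Total equivalence classes: 4

4 equivalence classes


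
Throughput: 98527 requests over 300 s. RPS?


Formula: throughput = requests / seconds
throughput = 98527 / 300
throughput = 328.42 requests/second

328.42 requests/second


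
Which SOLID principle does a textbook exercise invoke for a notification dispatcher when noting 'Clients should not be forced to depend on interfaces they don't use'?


This describes the Interface Segregation Principle (ISP)

Interface Segregation Principle (ISP)


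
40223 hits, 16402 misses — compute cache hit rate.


Formula: hit rate = hits / (hits + misses) * 100
hit rate = 40223 / (40223 + 16402) * 100
hit rate = 40223 / 56625 * 100
hit rate = 71.03%

71.03%


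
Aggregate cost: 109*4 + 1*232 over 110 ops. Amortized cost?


Formula: Amortized cost = Total cost / Operations
Total cost = (109 * 4) + (1 * 232)
Total cost = 436 + 232 = 668
Amortized = 668 / 110 = 6.0727

6.0727


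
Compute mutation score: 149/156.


Mutation score = killed / total * 100
Mutation score = 149 / 156 * 100
Mutation score = 95.51%

95.51%


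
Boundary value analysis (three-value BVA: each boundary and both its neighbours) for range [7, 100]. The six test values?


Range: [7, 100]
Boundaries: just below min, min, min+1, max-1, max, just above max
Values: [6, 7, 8, 99, 100, 101]

[6, 7, 8, 99, 100, 101]


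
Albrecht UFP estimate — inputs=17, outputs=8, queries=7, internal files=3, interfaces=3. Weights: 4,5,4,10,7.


UFP = EI*4 + EO*5 + EQ*4 + ILF*10 + EIF*7
UFP = 17*4 + 8*5 + 7*4 + 3*10 + 3*7
UFP = 68 + 40 + 28 + 30 + 21
UFP = 187

187


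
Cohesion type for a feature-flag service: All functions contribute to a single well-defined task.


Reasoning: Best: single purpose
Type: Functional cohesion

Functional cohesion


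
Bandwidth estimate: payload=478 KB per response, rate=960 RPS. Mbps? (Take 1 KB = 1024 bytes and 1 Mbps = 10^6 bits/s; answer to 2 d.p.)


Formula: Mbps = payload_bytes * RPS * 8 / 1e6
Payload per request = 478 KB = 478 * 1024 = 489472 bytes
Total bytes/sec = 489472 * 960 = 469893120
Total bits/sec = 469893120 * 8 = 3759144960
Mbps = 3759144960 / 1e6 = 3759.14

3759.14 Mbps


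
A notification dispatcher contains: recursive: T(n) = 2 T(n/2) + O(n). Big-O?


Reasoning: master theorem case 2 (merge-sort recurrence)
Complexity: O(n log n)

O(n log n)


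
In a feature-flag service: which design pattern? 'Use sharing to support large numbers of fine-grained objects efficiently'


This matches the Flyweight pattern

Flyweight


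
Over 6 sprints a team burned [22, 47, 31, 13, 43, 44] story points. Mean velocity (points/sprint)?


Formula: Avg velocity = Total points / Number of sprints
Points: [22, 47, 31, 13, 43, 44]
Sum = 22 + 47 + 31 + 13 + 43 + 44 = 200
Avg velocity = 200 / 6 = 33.33 points/sprint

33.33 points/sprint


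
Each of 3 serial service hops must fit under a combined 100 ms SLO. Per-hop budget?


Formula: per_stage = total_budget / stages
per_stage = 100 / 3
per_stage = 33.33 ms

33.33 ms


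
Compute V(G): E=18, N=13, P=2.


Formula: V(G) = E - N + 2P
V(G) = 18 - 13 + 2*2
V(G) = 5 + 4
V(G) = 9

9


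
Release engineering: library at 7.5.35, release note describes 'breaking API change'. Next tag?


Current: 7.5.35
Change category: 'breaking API change' → major bump
SemVer rule: major bump → increment MAJOR, reset MINOR and PATCH to 0
New: 8.0.0

8.0.0


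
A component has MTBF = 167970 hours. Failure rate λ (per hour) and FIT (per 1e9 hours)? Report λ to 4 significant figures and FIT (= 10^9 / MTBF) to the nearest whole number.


Formula: λ = 1 / MTBF; FIT = λ × 1e9 = 1e9 / MTBF
λ = 1 / 167970 ≈ 5.953e-06 failures/hour
FIT = 1e9 / 167970 ≈ 5953 failures per 1e9 hours (nearest whole number)

λ = 5.953e-06 /h, FIT = 5953


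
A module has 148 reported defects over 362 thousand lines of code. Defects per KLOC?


Defect density = defects / KLOC
Defect density = 148 / 362
Defect density = 0.409 defects/KLOC

0.409 defects/KLOC


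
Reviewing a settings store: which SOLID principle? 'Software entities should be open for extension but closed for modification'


This describes the Open/Closed Principle (OCP)

Open/Closed Principle (OCP)


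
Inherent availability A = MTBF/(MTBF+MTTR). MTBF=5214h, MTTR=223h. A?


Availability = MTBF / (MTBF + MTTR)
Availability = 5214 / (5214 + 223)
Availability = 5214 / 5437
Availability = 95.8985%

95.8985%


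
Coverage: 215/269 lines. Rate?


Coverage = covered / total * 100
Coverage = 215 / 269 * 100
Coverage = 79.93%

79.93%


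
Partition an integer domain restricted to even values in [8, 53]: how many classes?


Constraint: even integers in [8, 53]
Class 1: x < 8 — out-of-range invalid
Class 2: x in [8,53] but odd — wrong type invalid
Class 3: x in [8,53] and even — valid
Class 4: x > 53 — out-of-range invalid
Total equivalence classes: 4

4 equivalence classes


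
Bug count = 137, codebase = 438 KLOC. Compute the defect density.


Defect density = defects / KLOC
Defect density = 137 / 438
Defect density = 0.313 defects/KLOC

0.313 defects/KLOC


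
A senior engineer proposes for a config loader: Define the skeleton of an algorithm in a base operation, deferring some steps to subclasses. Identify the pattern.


This matches the Template Method pattern

Template Method


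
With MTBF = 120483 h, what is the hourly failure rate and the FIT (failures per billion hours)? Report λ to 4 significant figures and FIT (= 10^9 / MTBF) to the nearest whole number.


Formula: λ = 1 / MTBF; FIT = λ × 1e9 = 1e9 / MTBF
λ = 1 / 120483 ≈ 8.300e-06 failures/hour
FIT = 1e9 / 120483 ≈ 8300 failures per 1e9 hours (nearest whole number)

λ = 8.300e-06 /h, FIT = 8300


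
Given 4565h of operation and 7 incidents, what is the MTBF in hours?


Formula: MTBF = Total operating time / Number of failures
MTBF = 4565 / 7
MTBF = 652.14 hours

652.14 hours


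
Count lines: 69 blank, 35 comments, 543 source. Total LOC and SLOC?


Total LOC = blank + comment + code
Total LOC = 69 + 35 + 543 = 647
SLOC (source only) = code = 543

Total LOC: 647, SLOC: 543


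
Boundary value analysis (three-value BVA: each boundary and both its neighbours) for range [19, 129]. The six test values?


Range: [19, 129]
Boundaries: just below min, min, min+1, max-1, max, just above max
Values: [18, 19, 20, 128, 129, 130]

[18, 19, 20, 128, 129, 130]


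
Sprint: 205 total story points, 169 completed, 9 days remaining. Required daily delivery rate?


Formula: Required rate = Remaining points / Days left
Remaining = 205 - 169 = 36 points
Required rate = 36 / 9 = 4.0 points/day

4.0 points/day


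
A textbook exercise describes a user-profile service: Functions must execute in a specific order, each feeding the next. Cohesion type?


Reasoning: Output of one is input to next
Type: Sequential cohesion

Sequential cohesion


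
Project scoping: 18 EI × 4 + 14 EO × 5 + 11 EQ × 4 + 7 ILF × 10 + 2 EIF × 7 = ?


UFP = EI*4 + EO*5 + EQ*4 + ILF*10 + EIF*7
UFP = 18*4 + 14*5 + 11*4 + 7*10 + 2*7
UFP = 72 + 70 + 44 + 70 + 14
UFP = 270

270


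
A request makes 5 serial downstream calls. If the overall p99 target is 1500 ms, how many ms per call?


Formula: per_stage = total_budget / stages
per_stage = 1500 / 5
per_stage = 300.0 ms

300.0 ms


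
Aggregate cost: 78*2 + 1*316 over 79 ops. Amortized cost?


Formula: Amortized cost = Total cost / Operations
Total cost = (78 * 2) + (1 * 316)
Total cost = 156 + 316 = 472
Amortized = 472 / 79 = 5.9747

5.9747


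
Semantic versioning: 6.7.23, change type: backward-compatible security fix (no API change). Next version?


Current: 6.7.23
Change category: 'backward-compatible security fix (no API change)' → patch bump
SemVer rule: patch bump → increment PATCH (MAJOR and MINOR unchanged)
New: 6.7.24

6.7.24


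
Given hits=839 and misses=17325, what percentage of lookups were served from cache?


Formula: hit rate = hits / (hits + misses) * 100
hit rate = 839 / (839 + 17325) * 100
hit rate = 839 / 18164 * 100
hit rate = 4.62%

4.62%


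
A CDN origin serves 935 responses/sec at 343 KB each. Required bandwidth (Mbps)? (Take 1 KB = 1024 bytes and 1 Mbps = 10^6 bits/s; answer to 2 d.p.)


Formula: Mbps = payload_bytes * RPS * 8 / 1e6
Payload per request = 343 KB = 343 * 1024 = 351232 bytes
Total bytes/sec = 351232 * 935 = 328401920
Total bits/sec = 328401920 * 8 = 2627215360
Mbps = 2627215360 / 1e6 = 2627.22

2627.22 Mbps


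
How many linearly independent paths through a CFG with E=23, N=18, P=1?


Formula: V(G) = E - N + 2P
V(G) = 23 - 18 + 2*1
V(G) = 5 + 2
V(G) = 7

7


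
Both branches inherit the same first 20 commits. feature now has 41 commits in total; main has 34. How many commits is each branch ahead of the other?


Common ancestor: commit #20
feature commits after divergence: 41 - 20 = 21
main commits after divergence: 34 - 20 = 14
feature is 21 commits ahead of main
main is 14 commits ahead of feature

feature ahead: 21, main ahead: 14


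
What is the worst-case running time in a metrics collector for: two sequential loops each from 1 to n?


Reasoning: sequential dominates: O(n) + O(n) = O(n)
Complexity: O(n)

O(n)


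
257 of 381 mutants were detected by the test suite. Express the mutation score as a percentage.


Mutation score = killed / total * 100
Mutation score = 257 / 381 * 100
Mutation score = 67.45%

67.45%


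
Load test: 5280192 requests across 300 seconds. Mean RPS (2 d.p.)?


Formula: throughput = requests / seconds
throughput = 5280192 / 300
throughput = 17600.64 requests/second

17600.64 requests/second


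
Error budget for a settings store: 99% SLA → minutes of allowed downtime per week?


Formula: allowed downtime = period * (100 - SLA) / 100
Period (week) = 10080 minutes
Unavailability fraction = (100 - 99.0) / 100
Allowed downtime = 10080 * (100 - 99.0) / 100
Allowed downtime = 100.8 minutes

100.8 minutes


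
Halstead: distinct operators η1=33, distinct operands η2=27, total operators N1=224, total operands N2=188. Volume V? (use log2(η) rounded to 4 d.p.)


Formula: V = N * log2(η), where N = N1 + N2 and η = η1 + η2
η = 33 + 27 = 60
N = 224 + 188 = 412
log2(60) ≈ 5.9069
V = 412 * 5.9069 = 2433.64

2433.64


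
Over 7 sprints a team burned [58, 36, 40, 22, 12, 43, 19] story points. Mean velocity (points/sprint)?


Formula: Avg velocity = Total points / Number of sprints
Points: [58, 36, 40, 22, 12, 43, 19]
Sum = 58 + 36 + 40 + 22 + 12 + 43 + 19 = 230
Avg velocity = 230 / 7 = 32.86 points/sprint

32.86 points/sprint


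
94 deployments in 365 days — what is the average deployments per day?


Formula: deployments per day = releases / days
= 94 / 365
= 0.258 deploys/day
(equivalently, 1.8 deploys/week)

0.258 deploys/day


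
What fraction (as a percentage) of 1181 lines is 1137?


Coverage = covered / total * 100
Coverage = 1137 / 1181 * 100
Coverage = 96.27%

96.27%


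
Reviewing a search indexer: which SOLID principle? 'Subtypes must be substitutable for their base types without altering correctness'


This describes the Liskov Substitution Principle (LSP)

Liskov Substitution Principle (LSP)


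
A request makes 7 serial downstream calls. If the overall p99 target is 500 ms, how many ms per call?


Formula: per_stage = total_budget / stages
per_stage = 500 / 7
per_stage = 71.43 ms

71.43 ms


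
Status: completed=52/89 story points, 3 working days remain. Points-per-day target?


Formula: Required rate = Remaining points / Days left
Remaining = 89 - 52 = 37 points
Required rate = 37 / 3 = 12.33 points/day

12.33 points/day


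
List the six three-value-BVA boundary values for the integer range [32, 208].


Range: [32, 208]
Boundaries: just below min, min, min+1, max-1, max, just above max
Values: [31, 32, 33, 207, 208, 209]

[31, 32, 33, 207, 208, 209]


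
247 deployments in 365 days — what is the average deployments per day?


Formula: deployments per day = releases / days
= 247 / 365
= 0.677 deploys/day
(equivalently, 4.74 deploys/week)

0.677 deploys/day


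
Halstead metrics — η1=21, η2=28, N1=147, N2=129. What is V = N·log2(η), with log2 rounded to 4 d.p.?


Formula: V = N * log2(η), where N = N1 + N2 and η = η1 + η2
η = 21 + 28 = 49
N = 147 + 129 = 276
log2(49) ≈ 5.6147
V = 276 * 5.6147 = 1549.66

1549.66


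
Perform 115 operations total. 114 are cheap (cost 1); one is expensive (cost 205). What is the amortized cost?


Formula: Amortized cost = Total cost / Operations
Total cost = (114 * 1) + (1 * 205)
Total cost = 114 + 205 = 319
Amortized = 319 / 115 = 2.7739

2.7739


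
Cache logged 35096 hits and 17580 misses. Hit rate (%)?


Formula: hit rate = hits / (hits + misses) * 100
hit rate = 35096 / (35096 + 17580) * 100
hit rate = 35096 / 52676 * 100
hit rate = 66.63%

66.63%


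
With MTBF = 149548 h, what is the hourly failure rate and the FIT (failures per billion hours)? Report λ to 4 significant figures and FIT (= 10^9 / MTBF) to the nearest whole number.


Formula: λ = 1 / MTBF; FIT = λ × 1e9 = 1e9 / MTBF
λ = 1 / 149548 ≈ 6.687e-06 failures/hour
FIT = 1e9 / 149548 ≈ 6687 failures per 1e9 hours (nearest whole number)

λ = 6.687e-06 /h, FIT = 6687


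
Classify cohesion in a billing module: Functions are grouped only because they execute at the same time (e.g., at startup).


Reasoning: Related by timing only
Type: Temporal cohesion

Temporal cohesion


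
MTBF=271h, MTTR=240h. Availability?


Availability = MTBF / (MTBF + MTTR)
Availability = 271 / (271 + 240)
Availability = 271 / 511
Availability = 53.0333%

53.0333%


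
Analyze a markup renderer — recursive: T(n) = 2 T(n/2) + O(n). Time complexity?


Reasoning: master theorem case 2 (merge-sort recurrence)
Complexity: O(n log n)

O(n log n)


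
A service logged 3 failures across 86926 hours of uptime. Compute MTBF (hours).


Formula: MTBF = Total operating time / Number of failures
MTBF = 86926 / 3
MTBF = 28975.33 hours

28975.33 hours


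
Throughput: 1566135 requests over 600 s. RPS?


Formula: throughput = requests / seconds
throughput = 1566135 / 600
throughput = 2610.23 requests/second

2610.23 requests/second


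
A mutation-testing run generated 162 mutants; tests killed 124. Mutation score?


Mutation score = killed / total * 100
Mutation score = 124 / 162 * 100
Mutation score = 76.54%

76.54%


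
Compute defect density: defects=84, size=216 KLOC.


Defect density = defects / KLOC
Defect density = 84 / 216
Defect density = 0.389 defects/KLOC

0.389 defects/KLOC


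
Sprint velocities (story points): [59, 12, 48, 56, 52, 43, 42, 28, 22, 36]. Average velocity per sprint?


Formula: Avg velocity = Total points / Number of sprints
Points: [59, 12, 48, 56, 52, 43, 42, 28, 22, 36]
Sum = 59 + 12 + 48 + 56 + 52 + 43 + 42 + 28 + 22 + 36 = 398
Avg velocity = 398 / 10 = 39.8 points/sprint

39.8 points/sprint


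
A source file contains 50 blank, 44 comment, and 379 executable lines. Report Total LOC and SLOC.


Total LOC = blank + comment + code
Total LOC = 50 + 44 + 379 = 473
SLOC (source only) = code = 379

Total LOC: 473, SLOC: 379


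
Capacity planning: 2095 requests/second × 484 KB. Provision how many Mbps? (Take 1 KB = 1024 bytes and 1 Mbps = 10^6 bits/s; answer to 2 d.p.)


Formula: Mbps = payload_bytes * RPS * 8 / 1e6
Payload per request = 484 KB = 484 * 1024 = 495616 bytes
Total bytes/sec = 495616 * 2095 = 1038315520
Total bits/sec = 1038315520 * 8 = 8306524160
Mbps = 8306524160 / 1e6 = 8306.52

8306.52 Mbps


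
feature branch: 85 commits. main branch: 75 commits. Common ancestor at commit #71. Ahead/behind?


Common ancestor: commit #71
feature commits after divergence: 85 - 71 = 14
main commits after divergence: 75 - 71 = 4
feature is 14 commits ahead of main
main is 4 commits ahead of feature

feature ahead: 14, main ahead: 4


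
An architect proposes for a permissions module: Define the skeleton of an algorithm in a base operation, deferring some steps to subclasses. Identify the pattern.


This matches the Template Method pattern

Template Method


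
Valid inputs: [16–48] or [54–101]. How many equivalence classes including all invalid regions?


Valid ranges: [16,48] and [54,101]
Class 1: x < 16 — invalid
Class 2: 16 ≤ x ≤ 48 — valid
Class 3: 48 < x < 54 — invalid (gap between ranges)
Class 4: 54 ≤ x ≤ 101 — valid
Class 5: x > 101 — invalid
Total equivalence classes: 5

5 equivalence classes


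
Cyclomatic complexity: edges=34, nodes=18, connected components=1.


Formula: V(G) = E - N + 2P
V(G) = 34 - 18 + 2*1
V(G) = 16 + 2
V(G) = 18

18


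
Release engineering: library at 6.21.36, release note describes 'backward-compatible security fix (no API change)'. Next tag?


Current: 6.21.36
Change category: 'backward-compatible security fix (no API change)' → patch bump
SemVer rule: patch bump → increment PATCH (MAJOR and MINOR unchanged)
New: 6.21.37

6.21.37


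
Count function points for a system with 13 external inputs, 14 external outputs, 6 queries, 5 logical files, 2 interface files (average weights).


UFP = EI*4 + EO*5 + EQ*4 + ILF*10 + EIF*7
UFP = 13*4 + 14*5 + 6*4 + 5*10 + 2*7
UFP = 52 + 70 + 24 + 50 + 14
UFP = 210

210


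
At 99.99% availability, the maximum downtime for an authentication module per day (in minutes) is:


Formula: allowed downtime = period * (100 - SLA) / 100
Period (day) = 1440 minutes
Unavailability fraction = (100 - 99.99) / 100
Allowed downtime = 1440 * (100 - 99.99) / 100
Allowed downtime = 0.144 minutes

0.144 minutes


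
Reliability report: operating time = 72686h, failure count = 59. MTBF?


Formula: MTBF = Total operating time / Number of failures
MTBF = 72686 / 59
MTBF = 1231.97 hours

1231.97 hours


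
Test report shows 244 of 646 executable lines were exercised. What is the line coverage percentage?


Coverage = covered / total * 100
Coverage = 244 / 646 * 100
Coverage = 37.77%

37.77%


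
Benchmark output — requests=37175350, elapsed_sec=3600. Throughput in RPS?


Formula: throughput = requests / seconds
throughput = 37175350 / 3600
throughput = 10326.49 requests/second

10326.49 requests/second


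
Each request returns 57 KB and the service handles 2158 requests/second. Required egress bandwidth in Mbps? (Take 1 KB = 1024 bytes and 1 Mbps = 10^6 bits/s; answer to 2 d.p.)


Formula: Mbps = payload_bytes * RPS * 8 / 1e6
Payload per request = 57 KB = 57 * 1024 = 58368 bytes
Total bytes/sec = 58368 * 2158 = 125958144
Total bits/sec = 125958144 * 8 = 1007665152
Mbps = 1007665152 / 1e6 = 1007.67

1007.67 Mbps


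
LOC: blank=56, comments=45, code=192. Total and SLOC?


Total LOC = blank + comment + code
Total LOC = 56 + 45 + 192 = 293
SLOC (source only) = code = 192

Total LOC: 293, SLOC: 192


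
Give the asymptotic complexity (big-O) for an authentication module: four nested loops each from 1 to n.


Reasoning: four levels of nesting
Complexity: O(n^4)

O(n^4)


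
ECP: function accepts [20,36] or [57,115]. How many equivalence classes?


Valid ranges: [20,36] and [57,115]
Class 1: x < 20 — invalid
Class 2: 20 ≤ x ≤ 36 — valid
Class 3: 36 < x < 57 — invalid (gap between ranges)
Class 4: 57 ≤ x ≤ 115 — valid
Class 5: x > 115 — invalid
Total equivalence classes: 5

5 equivalence classes


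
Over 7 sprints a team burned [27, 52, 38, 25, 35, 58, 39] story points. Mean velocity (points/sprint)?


Formula: Avg velocity = Total points / Number of sprints
Points: [27, 52, 38, 25, 35, 58, 39]
Sum = 27 + 52 + 38 + 25 + 35 + 58 + 39 = 274
Avg velocity = 274 / 7 = 39.14 points/sprint

39.14 points/sprint


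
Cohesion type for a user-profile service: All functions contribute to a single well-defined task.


Reasoning: Best: single purpose
Type: Functional cohesion

Functional cohesion


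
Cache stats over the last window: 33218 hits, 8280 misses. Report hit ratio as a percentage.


Formula: hit rate = hits / (hits + misses) * 100
hit rate = 33218 / (33218 + 8280) * 100
hit rate = 33218 / 41498 * 100
hit rate = 80.05%

80.05%


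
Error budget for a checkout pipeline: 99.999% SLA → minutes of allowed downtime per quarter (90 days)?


Formula: allowed downtime = period * (100 - SLA) / 100
Period (quarter (90 days)) = 129600 minutes
Unavailability fraction = (100 - 99.999) / 100
Allowed downtime = 129600 * (100 - 99.999) / 100
Allowed downtime = 1.296 minutes

1.296 minutes


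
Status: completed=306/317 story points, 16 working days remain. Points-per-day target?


Formula: Required rate = Remaining points / Days left
Remaining = 317 - 306 = 11 points
Required rate = 11 / 16 = 0.69 points/day

0.69 points/day


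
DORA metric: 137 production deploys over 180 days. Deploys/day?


Formula: deployments per day = releases / days
= 137 / 180
= 0.761 deploys/day
(equivalently, 5.33 deploys/week)

0.761 deploys/day


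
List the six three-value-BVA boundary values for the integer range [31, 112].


Range: [31, 112]
Boundaries: just below min, min, min+1, max-1, max, just above max
Values: [30, 31, 32, 111, 112, 113]

[30, 31, 32, 111, 112, 113]


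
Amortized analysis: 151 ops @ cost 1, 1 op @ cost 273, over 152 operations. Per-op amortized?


Formula: Amortized cost = Total cost / Operations
Total cost = (151 * 1) + (1 * 273)
Total cost = 151 + 273 = 424
Amortized = 424 / 152 = 2.7895

2.7895


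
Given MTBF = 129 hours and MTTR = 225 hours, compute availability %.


Availability = MTBF / (MTBF + MTTR)
Availability = 129 / (129 + 225)
Availability = 129 / 354
Availability = 36.4407%

36.4407%


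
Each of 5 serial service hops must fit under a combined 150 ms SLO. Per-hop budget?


Formula: per_stage = total_budget / stages
per_stage = 150 / 5
per_stage = 30.0 ms

30.0 ms


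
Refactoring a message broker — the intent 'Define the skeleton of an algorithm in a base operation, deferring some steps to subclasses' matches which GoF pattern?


This matches the Template Method pattern

Template Method


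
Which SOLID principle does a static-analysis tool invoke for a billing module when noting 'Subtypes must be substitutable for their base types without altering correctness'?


This describes the Liskov Substitution Principle (LSP)

Liskov Substitution Principle (LSP)


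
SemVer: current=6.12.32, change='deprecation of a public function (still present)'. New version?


Current: 6.12.32
Change category: 'deprecation of a public function (still present)' → minor bump
SemVer rule: minor bump → increment MINOR, reset PATCH to 0 (MAJOR unchanged)
New: 6.13.0

6.13.0


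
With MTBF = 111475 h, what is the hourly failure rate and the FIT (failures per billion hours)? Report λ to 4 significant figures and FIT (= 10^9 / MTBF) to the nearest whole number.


Formula: λ = 1 / MTBF; FIT = λ × 1e9 = 1e9 / MTBF
λ = 1 / 111475 ≈ 8.971e-06 failures/hour
FIT = 1e9 / 111475 ≈ 8971 failures per 1e9 hours (nearest whole number)

λ = 8.971e-06 /h, FIT = 8971


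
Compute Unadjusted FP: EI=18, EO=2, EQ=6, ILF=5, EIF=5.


UFP = EI*4 + EO*5 + EQ*4 + ILF*10 + EIF*7
UFP = 18*4 + 2*5 + 6*4 + 5*10 + 5*7
UFP = 72 + 10 + 24 + 50 + 35
UFP = 191

191


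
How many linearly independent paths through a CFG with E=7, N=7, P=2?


Formula: V(G) = E - N + 2P
V(G) = 7 - 7 + 2*2
V(G) = 0 + 4
V(G) = 4

4


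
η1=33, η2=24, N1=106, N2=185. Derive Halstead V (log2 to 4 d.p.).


Formula: V = N * log2(η), where N = N1 + N2 and η = η1 + η2
η = 33 + 24 = 57
N = 106 + 185 = 291
log2(57) ≈ 5.8329
V = 291 * 5.8329 = 1697.37

1697.37


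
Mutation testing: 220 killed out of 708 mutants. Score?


Mutation score = killed / total * 100
Mutation score = 220 / 708 * 100
Mutation score = 31.07%

31.07%


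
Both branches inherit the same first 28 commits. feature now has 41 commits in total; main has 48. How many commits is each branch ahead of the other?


Common ancestor: commit #28
feature commits after divergence: 41 - 28 = 13
main commits after divergence: 48 - 28 = 20
feature is 13 commits ahead of main
main is 20 commits ahead of feature

feature ahead: 13, main ahead: 20


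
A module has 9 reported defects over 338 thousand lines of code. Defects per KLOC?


Defect density = defects / KLOC
Defect density = 9 / 338
Defect density = 0.027 defects/KLOC

0.027 defects/KLOC


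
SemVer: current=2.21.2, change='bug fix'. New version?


Current: 2.21.2
Change category: 'bug fix' → patch bump
SemVer rule: patch bump → increment PATCH (MAJOR and MINOR unchanged)
New: 2.21.3

2.21.3


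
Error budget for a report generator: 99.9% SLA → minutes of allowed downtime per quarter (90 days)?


Formula: allowed downtime = period * (100 - SLA) / 100
Period (quarter (90 days)) = 129600 minutes
Unavailability fraction = (100 - 99.9) / 100
Allowed downtime = 129600 * (100 - 99.9) / 100
Allowed downtime = 129.6 minutes

129.6 minutes


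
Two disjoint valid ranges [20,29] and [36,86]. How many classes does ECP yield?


Valid ranges: [20,29] and [36,86]
Class 1: x < 20 — invalid
Class 2: 20 ≤ x ≤ 29 — valid
Class 3: 29 < x < 36 — invalid (gap between ranges)
Class 4: 36 ≤ x ≤ 86 — valid
Class 5: x > 86 — invalid
Total equivalence classes: 5

5 equivalence classes


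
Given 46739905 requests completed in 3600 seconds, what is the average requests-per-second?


Formula: throughput = requests / seconds
throughput = 46739905 / 3600
throughput = 12983.31 requests/second

12983.31 requests/second


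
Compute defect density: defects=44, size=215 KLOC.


Defect density = defects / KLOC
Defect density = 44 / 215
Defect density = 0.205 defects/KLOC

0.205 defects/KLOC


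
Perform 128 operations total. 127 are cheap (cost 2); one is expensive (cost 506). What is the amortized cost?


Formula: Amortized cost = Total cost / Operations
Total cost = (127 * 2) + (1 * 506)
Total cost = 254 + 506 = 760
Amortized = 760 / 128 = 5.9375

5.9375


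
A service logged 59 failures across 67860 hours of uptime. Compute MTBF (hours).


Formula: MTBF = Total operating time / Number of failures
MTBF = 67860 / 59
MTBF = 1150.17 hours

1150.17 hours


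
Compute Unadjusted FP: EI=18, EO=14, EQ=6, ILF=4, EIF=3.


UFP = EI*4 + EO*5 + EQ*4 + ILF*10 + EIF*7
UFP = 18*4 + 14*5 + 6*4 + 4*10 + 3*7
UFP = 72 + 70 + 24 + 40 + 21
UFP = 227

227


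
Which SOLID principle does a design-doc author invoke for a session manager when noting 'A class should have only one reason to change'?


This describes the Single Responsibility Principle (SRP)

Single Responsibility Principle (SRP)


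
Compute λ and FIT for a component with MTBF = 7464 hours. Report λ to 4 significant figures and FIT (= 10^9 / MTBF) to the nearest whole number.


Formula: λ = 1 / MTBF; FIT = λ × 1e9 = 1e9 / MTBF
λ = 1 / 7464 ≈ 1.340e-04 failures/hour
FIT = 1e9 / 7464 ≈ 133976 failures per 1e9 hours (nearest whole number)

λ = 1.340e-04 /h, FIT = 133976


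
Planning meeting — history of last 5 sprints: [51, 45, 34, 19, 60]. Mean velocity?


Formula: Avg velocity = Total points / Number of sprints
Points: [51, 45, 34, 19, 60]
Sum = 51 + 45 + 34 + 19 + 60 = 209
Avg velocity = 209 / 5 = 41.8 points/sprint

41.8 points/sprint


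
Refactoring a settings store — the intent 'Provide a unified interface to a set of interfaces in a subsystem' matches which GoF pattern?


This matches the Facade pattern

Facade


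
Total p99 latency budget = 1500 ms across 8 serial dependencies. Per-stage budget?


Formula: per_stage = total_budget / stages
per_stage = 1500 / 8
per_stage = 187.5 ms

187.5 ms


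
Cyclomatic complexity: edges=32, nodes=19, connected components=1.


Formula: V(G) = E - N + 2P
V(G) = 32 - 19 + 2*1
V(G) = 13 + 2
V(G) = 15

15


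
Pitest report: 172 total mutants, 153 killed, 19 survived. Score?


Mutation score = killed / total * 100
Mutation score = 153 / 172 * 100
Mutation score = 88.95%

88.95%


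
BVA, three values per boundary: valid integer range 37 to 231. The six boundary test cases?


Range: [37, 231]
Boundaries: just below min, min, min+1, max-1, max, just above max
Values: [36, 37, 38, 230, 231, 232]

[36, 37, 38, 230, 231, 232]


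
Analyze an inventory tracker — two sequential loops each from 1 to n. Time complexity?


Reasoning: sequential dominates: O(n) + O(n) = O(n)
Complexity: O(n)

O(n)


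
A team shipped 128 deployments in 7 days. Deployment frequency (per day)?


Formula: deployments per day = releases / days
= 128 / 7
= 18.286 deploys/day
(equivalently, 128.0 deploys/week)

18.286 deploys/day


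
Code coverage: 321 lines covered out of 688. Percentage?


Coverage = covered / total * 100
Coverage = 321 / 688 * 100
Coverage = 46.66%

46.66%


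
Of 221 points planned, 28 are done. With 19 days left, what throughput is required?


Formula: Required rate = Remaining points / Days left
Remaining = 221 - 28 = 193 points
Required rate = 193 / 19 = 10.16 points/day

10.16 points/day


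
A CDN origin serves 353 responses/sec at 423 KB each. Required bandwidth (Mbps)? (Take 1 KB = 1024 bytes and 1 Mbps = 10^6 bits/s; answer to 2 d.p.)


Formula: Mbps = payload_bytes * RPS * 8 / 1e6
Payload per request = 423 KB = 423 * 1024 = 433152 bytes
Total bytes/sec = 433152 * 353 = 152902656
Total bits/sec = 152902656 * 8 = 1223221248
Mbps = 1223221248 / 1e6 = 1223.22

1223.22 Mbps


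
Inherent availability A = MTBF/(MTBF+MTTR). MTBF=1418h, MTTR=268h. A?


Availability = MTBF / (MTBF + MTTR)
Availability = 1418 / (1418 + 268)
Availability = 1418 / 1686
Availability = 84.1044%

84.1044%


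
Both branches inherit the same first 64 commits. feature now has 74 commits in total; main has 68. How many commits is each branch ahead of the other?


Common ancestor: commit #64
feature commits after divergence: 74 - 64 = 10
main commits after divergence: 68 - 64 = 4
feature is 10 commits ahead of main
main is 4 commits ahead of feature

feature ahead: 10, main ahead: 4


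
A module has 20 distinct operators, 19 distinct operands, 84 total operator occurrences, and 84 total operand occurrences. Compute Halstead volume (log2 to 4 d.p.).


Formula: V = N * log2(η), where N = N1 + N2 and η = η1 + η2
η = 20 + 19 = 39
N = 84 + 84 = 168
log2(39) ≈ 5.2854
V = 168 * 5.2854 = 887.95

887.95


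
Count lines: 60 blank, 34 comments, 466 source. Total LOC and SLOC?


Total LOC = blank + comment + code
Total LOC = 60 + 34 + 466 = 560
SLOC (source only) = code = 466

Total LOC: 560, SLOC: 466


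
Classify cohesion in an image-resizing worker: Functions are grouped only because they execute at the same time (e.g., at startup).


Reasoning: Related by timing only
Type: Temporal cohesion

Temporal cohesion


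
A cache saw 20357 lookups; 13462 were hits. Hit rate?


Formula: hit rate = hits / (hits + misses) * 100
hit rate = 13462 / (13462 + 6895) * 100
hit rate = 13462 / 20357 * 100
hit rate = 66.13%

66.13%


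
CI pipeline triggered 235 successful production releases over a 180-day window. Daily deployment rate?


Formula: deployments per day = releases / days
= 235 / 180
= 1.306 deploys/day
(equivalently, 9.14 deploys/week)

1.306 deploys/day


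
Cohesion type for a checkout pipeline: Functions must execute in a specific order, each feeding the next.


Reasoning: Output of one is input to next
Type: Sequential cohesion

Sequential cohesion


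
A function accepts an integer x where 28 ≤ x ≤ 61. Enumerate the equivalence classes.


Valid range: [28, 61]
Class 1: x < 28 — invalid
Class 2: 28 ≤ x ≤ 61 — valid
Class 3: x > 61 — invalid
Total equivalence classes: 3

3 equivalence classes


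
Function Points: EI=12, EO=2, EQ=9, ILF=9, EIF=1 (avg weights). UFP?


UFP = EI*4 + EO*5 + EQ*4 + ILF*10 + EIF*7
UFP = 12*4 + 2*5 + 9*4 + 9*10 + 1*7
UFP = 48 + 10 + 36 + 90 + 7
UFP = 191

191


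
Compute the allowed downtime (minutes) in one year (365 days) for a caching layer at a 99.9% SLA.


Formula: allowed downtime = period * (100 - SLA) / 100
Period (year (365 days)) = 525600 minutes
Unavailability fraction = (100 - 99.9) / 100
Allowed downtime = 525600 * (100 - 99.9) / 100
Allowed downtime = 525.6 minutes

525.6 minutes


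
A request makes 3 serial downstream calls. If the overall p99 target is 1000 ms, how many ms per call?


Formula: per_stage = total_budget / stages
per_stage = 1000 / 3
per_stage = 333.33 ms

333.33 ms


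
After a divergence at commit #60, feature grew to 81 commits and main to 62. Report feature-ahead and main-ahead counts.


Common ancestor: commit #60
feature commits after divergence: 81 - 60 = 21
main commits after divergence: 62 - 60 = 2
feature is 21 commits ahead of main
main is 2 commits ahead of feature

feature ahead: 21, main ahead: 2


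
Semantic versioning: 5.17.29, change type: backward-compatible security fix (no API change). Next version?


Current: 5.17.29
Change category: 'backward-compatible security fix (no API change)' → patch bump
SemVer rule: patch bump → increment PATCH (MAJOR and MINOR unchanged)
New: 5.17.30

5.17.30


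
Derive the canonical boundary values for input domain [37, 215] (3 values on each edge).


Range: [37, 215]
Boundaries: just below min, min, min+1, max-1, max, just above max
Values: [36, 37, 38, 214, 215, 216]

[36, 37, 38, 214, 215, 216]


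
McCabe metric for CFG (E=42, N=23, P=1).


Formula: V(G) = E - N + 2P
V(G) = 42 - 23 + 2*1
V(G) = 19 + 2
V(G) = 21

21


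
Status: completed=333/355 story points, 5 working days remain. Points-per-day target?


Formula: Required rate = Remaining points / Days left
Remaining = 355 - 333 = 22 points
Required rate = 22 / 5 = 4.4 points/day

4.4 points/day


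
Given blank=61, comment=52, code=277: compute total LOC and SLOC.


Total LOC = blank + comment + code
Total LOC = 61 + 52 + 277 = 390
SLOC (source only) = code = 277

Total LOC: 390, SLOC: 277


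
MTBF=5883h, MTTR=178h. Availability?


Availability = MTBF / (MTBF + MTTR)
Availability = 5883 / (5883 + 178)
Availability = 5883 / 6061
Availability = 97.0632%

97.0632%


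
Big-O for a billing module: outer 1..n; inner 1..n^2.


Reasoning: n times n^2
Complexity: O(n^3)

O(n^3)


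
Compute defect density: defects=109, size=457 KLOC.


Defect density = defects / KLOC
Defect density = 109 / 457
Defect density = 0.239 defects/KLOC

0.239 defects/KLOC


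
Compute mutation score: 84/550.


Mutation score = killed / total * 100
Mutation score = 84 / 550 * 100
Mutation score = 15.27%

15.27%


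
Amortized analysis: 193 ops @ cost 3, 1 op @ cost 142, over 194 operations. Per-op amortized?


Formula: Amortized cost = Total cost / Operations
Total cost = (193 * 3) + (1 * 142)
Total cost = 579 + 142 = 721
Amortized = 721 / 194 = 3.7165

3.7165


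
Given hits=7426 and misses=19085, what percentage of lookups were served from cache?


Formula: hit rate = hits / (hits + misses) * 100
hit rate = 7426 / (7426 + 19085) * 100
hit rate = 7426 / 26511 * 100
hit rate = 28.01%

28.01%


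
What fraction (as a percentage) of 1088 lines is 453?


Coverage = covered / total * 100
Coverage = 453 / 1088 * 100
Coverage = 41.64%

41.64%


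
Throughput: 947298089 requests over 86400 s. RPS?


Formula: throughput = requests / seconds
throughput = 947298089 / 86400
throughput = 10964.1 requests/second

10964.1 requests/second
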